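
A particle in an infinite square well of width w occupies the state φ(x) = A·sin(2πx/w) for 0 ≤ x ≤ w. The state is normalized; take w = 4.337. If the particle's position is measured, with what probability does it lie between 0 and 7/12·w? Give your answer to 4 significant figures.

|φ|² is the probability density, so P = ∫_{0}^{7/12·w} |φ|² dx.
Since A² = 1/(w/2), this is the region integral divided by the full normalization integral.
Let u = x/w; then A² and the length scale cancel, so P = ∫_{0}^{7/12} sin(2·π·u)^2 du ÷ ∫_{0}^{1} sin(2·π·u)^2 du.
An antiderivative of sin(2·π·u)^2 is u/2 - sin(4·π·u)/(8·π); evaluating from 0 to 7/12 gives -√(3)/(16·π) + 7/24, while the full integral is 1/2.
This works out to P = -√(3)/(8·π) + 7/12.

P ≈ 0.5144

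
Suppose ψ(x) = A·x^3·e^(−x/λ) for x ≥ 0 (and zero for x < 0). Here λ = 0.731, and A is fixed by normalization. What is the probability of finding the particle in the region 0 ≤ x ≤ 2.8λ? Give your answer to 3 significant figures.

The probability is P = ∫ |ψ|² dx over [0, 2.8λ].
With A² fixed by ∫|ψ|² = 1, i.e. A² = (45·λ^7/8)^(−1), substitute and integrate.
Substituting u = x/λ, A² and the length scale cancel in the ratio: P = ∫_{0}^{2.8} u^6·e^(-2·u) du / ∫_{0}^{∞} u^6·e^(-2·u) du.
An antiderivative of u^6·e^(-2·u) is -(4·u^6 + 12·u^5 + 30·u^4 + 60·u^3 + 90·u^2 + 90·u + 45)·e^(-2·u)/8; evaluating from 0 to 2.8 gives ≈ 1.8548, while the full integral is 45/8.
Evaluating gives P = 0.3297.

P ≈ 0.330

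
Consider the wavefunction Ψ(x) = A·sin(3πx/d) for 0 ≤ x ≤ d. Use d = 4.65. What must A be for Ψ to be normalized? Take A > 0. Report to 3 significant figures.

Normalization requires ∫|Ψ|² dx = 1, integrated from 0 to d.
Using sin²θ = (1 − cos 2θ)/2, with Ψ = A·sin(3πx/d), the integral evaluates to A²·[d/2].
With d = 4.65: A² = 0.4301 and A = 0.6558.

A ≈ 0.656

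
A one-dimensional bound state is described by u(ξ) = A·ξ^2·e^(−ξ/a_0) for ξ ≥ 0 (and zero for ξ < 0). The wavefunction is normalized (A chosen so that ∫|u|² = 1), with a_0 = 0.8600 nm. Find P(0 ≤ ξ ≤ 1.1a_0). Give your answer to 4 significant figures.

The probability is P = ∫ |u|² dξ over [0, 1.1a_0].
The normalization integral ∫|u|²dξ over the whole domain equals 3·a_0^5/4·A², and A² cancels in the ratio.
In terms of t = ξ/a_0 (A² and the length scale cancel between numerator and denominator), P = [∫_{0}^{1.1} t^4·e^(-2·t) dt] / [∫_{0}^{∞} t^4·e^(-2·t) dt].
With ∫ t^4·e^(-2·t) dt = -(t^4/2 + t^3 + 3·t^2/2 + 3·t/2 + 3/4)·e^(-2·t) + C, the region integral is ≈ 0.0543722 and the full one is 3/4.
Evaluating gives P = 0.072496.

P ≈ 0.07250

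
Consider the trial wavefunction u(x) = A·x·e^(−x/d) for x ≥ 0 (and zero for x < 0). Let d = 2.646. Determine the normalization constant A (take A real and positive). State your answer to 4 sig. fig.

A ≈ 0.4647

Normalization requires ∫|u|² dx = 1, integrated from 0 to ∞.
Recall ∫₀^∞ x^m e^(−x/β) dx = m!·β^(m+1), carrying out the integral gives A² · d^3/4.
So A² = (d^3/4)^(−1).
Plugging in d = 2.646 yields A = 0.46467.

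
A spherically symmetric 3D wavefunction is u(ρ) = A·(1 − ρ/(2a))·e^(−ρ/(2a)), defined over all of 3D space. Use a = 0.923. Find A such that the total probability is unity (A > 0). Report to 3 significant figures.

The normalization condition is ∫|u|² 4πρ² dρ = 1 from 0 to ∞.
In 3D with spherical symmetry the volume element is 4πρ² dρ.
With ∫₀^∞ ρ^4 e^(−αρ) dρ = 4!/α^5, the integral (without the A² prefactor) comes out to 8·π·a^3.
Setting this equal to 1 gives A² = 1/(8·π·a^3).
With a = 0.923: A² = 0.05060 and A = 0.2249.

A ≈ 0.225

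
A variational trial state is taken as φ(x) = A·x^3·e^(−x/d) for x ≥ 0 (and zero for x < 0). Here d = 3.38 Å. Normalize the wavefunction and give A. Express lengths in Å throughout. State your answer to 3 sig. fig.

A ≈ 0.00594 Å^(-7/2)

Normalization requires ∫|φ|² dx = 1, integrated from 0 to ∞.
Using ∫₀^∞ xⁿ e^(−αx) dx = n!/αⁿ⁺¹, carrying out the integral gives A² · 45·d^7/8.
Hence A² = 1/[45·d^7/8].
Substituting d = 3.38 gives A² = 0.00003527, so A = 0.005939.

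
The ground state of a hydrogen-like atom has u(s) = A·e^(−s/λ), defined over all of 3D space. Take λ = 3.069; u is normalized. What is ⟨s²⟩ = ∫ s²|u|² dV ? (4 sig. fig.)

By definition ⟨s²⟩ = ∫ s^2 |u(s)|² 4πs² ds.
The ratio of the moment integral to the normalization integral gives ⟨s²⟩ = 3·λ^2.
Putting λ = 3.069 gives 28.256.

⟨s^2⟩ ≈ 28.26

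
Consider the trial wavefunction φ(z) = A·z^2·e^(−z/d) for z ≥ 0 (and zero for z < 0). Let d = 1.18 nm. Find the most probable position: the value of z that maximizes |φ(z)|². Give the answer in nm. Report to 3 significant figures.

Set d/dz [|φ(z)|²] = 0 and solve for z > 0.
This gives z = 2·d.
With d = 1.18, the most probable position is 2.360 nm.

z ≈ 2.36 nm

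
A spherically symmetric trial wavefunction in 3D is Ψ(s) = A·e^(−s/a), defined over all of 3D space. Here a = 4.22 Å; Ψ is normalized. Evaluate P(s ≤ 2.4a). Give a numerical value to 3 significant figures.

P ≈ 0.857

With dV = 4πs²ds, the probability is ∫|Ψ|² dV over s ≤ 2.4a.
The full normalization integral is A²·[π·a^3] = 1, fixing A².
In terms of u = s/a (A², 4π and the length scale all cancel between numerator and denominator), P = [∫_{0}^{2.4} u^2·e^(-2·u) du] / [∫_{0}^{∞} u^2·e^(-2·u) du].
With ∫ u^2·e^(-2·u) du = -(2·u^2 + 2·u + 1)·e^(-2·u)/4 + C, the region integral is 1/4 - 433·e^(-24/5)/100 and the full one is 1/4.
Taking the ratio yields P = 0.8575.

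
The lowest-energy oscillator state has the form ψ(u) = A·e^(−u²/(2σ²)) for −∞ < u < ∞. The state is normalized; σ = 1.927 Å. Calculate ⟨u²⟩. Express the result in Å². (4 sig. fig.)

⟨u^2⟩ ≈ 1.857 Å^2

⟨u²⟩ = ∫ u^2 |ψ|² du over the full domain.
Since the A² factors cancel between numerator and denominator, ⟨u²⟩ = σ^2/2.
With σ = 1.927, ⟨u^2⟩ = 1.8567.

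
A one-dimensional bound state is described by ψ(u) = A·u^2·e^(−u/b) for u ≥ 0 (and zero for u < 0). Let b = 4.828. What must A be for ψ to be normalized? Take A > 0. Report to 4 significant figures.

Normalization requires ∫|ψ|² du = 1, integrated from 0 to ∞.
Using ∫₀^∞ uⁿ e^(−αu) du = n!/αⁿ⁺¹, the integral (without the A² prefactor) comes out to 3·b^5/4.
With b = 4.828: A² = 0.00050828 and A = 0.022545.

A ≈ 0.02255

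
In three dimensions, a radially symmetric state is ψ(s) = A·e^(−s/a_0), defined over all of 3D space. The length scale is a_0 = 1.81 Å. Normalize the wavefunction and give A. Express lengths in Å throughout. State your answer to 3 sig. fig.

A ≈ 0.232 Å^(-3/2)

We need A² ∫|f|² 4πs² ds = 1, taking the integral from 0 to ∞.
Carrying out the integral gives A² · π·a_0^3.
Plugging in a_0 = 1.81 yields A = 0.2317.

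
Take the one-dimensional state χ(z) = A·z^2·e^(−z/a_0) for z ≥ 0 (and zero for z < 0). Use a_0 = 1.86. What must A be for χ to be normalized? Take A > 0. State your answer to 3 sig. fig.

A ≈ 0.245

Normalization requires ∫|χ|² dz = 1, integrated from 0 to ∞.
With ∫₀^∞ z^4 e^(−αz) dz = 4!/α^5, ∫|χ|² dz = A²·(3·a_0^5/4).
With a_0 = 1.86: A² = 0.05989 and A = 0.2447.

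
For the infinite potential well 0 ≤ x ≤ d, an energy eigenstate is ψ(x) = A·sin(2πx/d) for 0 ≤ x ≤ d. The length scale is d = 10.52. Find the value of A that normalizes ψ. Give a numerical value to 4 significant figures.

A ≈ 0.4360

We need A² ∫|f|² dx = 1, taking the integral from 0 to d.
With ψ = A·sin(2πx/d), the integral evaluates to A²·[d/2].
With d = 10.52: A² = 0.19011 and A = 0.43602.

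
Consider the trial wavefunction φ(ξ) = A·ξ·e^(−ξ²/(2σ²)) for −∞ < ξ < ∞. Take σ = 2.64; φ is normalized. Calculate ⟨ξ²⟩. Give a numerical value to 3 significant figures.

⟨ξ^2⟩ ≈ 10.5

The expectation value is the |φ|²-weighted average of ξ^2: ∫ ξ^2|φ|² dξ.
The ratio of the moment integral to the normalization integral gives ⟨ξ²⟩ = 3·σ^2/2.
Putting σ = 2.64 gives 10.45.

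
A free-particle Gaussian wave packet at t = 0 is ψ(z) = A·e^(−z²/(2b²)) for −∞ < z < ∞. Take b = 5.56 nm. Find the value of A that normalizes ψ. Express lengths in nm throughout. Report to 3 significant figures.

A ≈ 0.319 nm^(-1/2)

We need A² ∫|f|² dz = 1, taking the integral from −∞ to ∞.
Using the Gaussian integral ∫_{−∞}^{∞} e^(−αz²) dz = √(π/α), the integral (without the A² prefactor) comes out to √(π)·b.
So A² = (√(π)·b)^(−1).
With b = 5.56: A² = 0.1015 and A = 0.3185.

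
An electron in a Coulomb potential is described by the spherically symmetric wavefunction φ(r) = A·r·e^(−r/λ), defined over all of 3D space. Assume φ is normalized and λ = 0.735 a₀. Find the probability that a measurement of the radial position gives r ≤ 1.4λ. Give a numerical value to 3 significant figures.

P ≈ 0.152

P = ∫ |φ|² 4πr² dr over r ≤ 1.4λ.
The full normalization integral is A²·[3·π·λ^5] = 1, fixing A².
Substituting u = r/λ, A², 4π and the length scale all cancel in the ratio: P = ∫_{0}^{1.4} u^4·e^(-2·u) du / ∫_{0}^{∞} u^4·e^(-2·u) du.
An antiderivative of u^4·e^(-2·u) is -(u^4/2 + u^3 + 3·u^2/2 + 3·u/2 + 3/4)·e^(-2·u); evaluating from 0 to 1.4 gives ≈ 0.11424, while the full integral is 3/4.
Taking the ratio yields P = 0.1523.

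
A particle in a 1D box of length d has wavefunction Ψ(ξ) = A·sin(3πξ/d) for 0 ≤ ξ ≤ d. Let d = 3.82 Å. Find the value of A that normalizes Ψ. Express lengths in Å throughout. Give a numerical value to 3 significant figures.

We need A² ∫|f|² dξ = 1, taking the integral from 0 to d.
The integral (without the A² prefactor) comes out to d/2.
With d = 3.82: A² = 0.5236 and A = 0.7236.

A ≈ 0.724 Å^(-1/2)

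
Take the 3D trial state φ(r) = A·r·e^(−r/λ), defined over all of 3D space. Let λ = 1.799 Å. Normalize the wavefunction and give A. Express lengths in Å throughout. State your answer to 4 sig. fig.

Require ∫ |φ|² 4πr² dr = 1 over the whole domain.
Using ∫₀^∞ rⁿ e^(−αr) dr = n!/αⁿ⁺¹, carrying out the integral gives A² · 3·π·λ^5.
So A² = (3·π·λ^5)^(−1).
With λ = 1.799: A² = 0.0056308 and A = 0.075039.

A ≈ 0.07504 Å^(-5/2)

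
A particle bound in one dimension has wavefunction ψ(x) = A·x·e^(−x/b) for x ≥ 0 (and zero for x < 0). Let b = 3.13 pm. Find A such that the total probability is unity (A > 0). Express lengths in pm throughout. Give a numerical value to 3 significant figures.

Normalization requires ∫|ψ|² dx = 1, integrated from 0 to ∞.
The integral (without the A² prefactor) comes out to b^3/4.
Hence A² = 1/[b^3/4].
With b = 3.13: A² = 0.1304 and A = 0.3612.

A ≈ 0.361 pm^(-3/2)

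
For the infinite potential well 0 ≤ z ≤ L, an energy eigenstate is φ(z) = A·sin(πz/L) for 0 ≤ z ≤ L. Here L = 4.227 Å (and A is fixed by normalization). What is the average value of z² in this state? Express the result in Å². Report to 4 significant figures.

⟨z^2⟩ ≈ 5.051 Å^2

By definition ⟨z²⟩ = ∫ z^2 |φ(z)|² dz.
Using sin²θ = (1 − cos 2θ)/2, the ratio of the moment integral to the normalization integral gives ⟨z²⟩ = -L^2/(2·π^2) + L^2/3.
With L = 4.227, ⟨z^2⟩ = 5.0507.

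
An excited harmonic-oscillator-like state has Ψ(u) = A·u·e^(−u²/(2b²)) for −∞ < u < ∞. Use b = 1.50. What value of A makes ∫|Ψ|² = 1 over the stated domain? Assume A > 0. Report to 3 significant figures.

The normalization condition is ∫|Ψ|² du = 1 from −∞ to ∞.
With ∫_{−∞}^{∞} u^(2m) e^(−αu²) du = (2m−1)!!·√π / (2^m α^(m+1/2)), the integral (without the A² prefactor) comes out to √(π)·b^3/2.
With b = 1.50: A² = 0.3343 and A = 0.5782.

A ≈ 0.578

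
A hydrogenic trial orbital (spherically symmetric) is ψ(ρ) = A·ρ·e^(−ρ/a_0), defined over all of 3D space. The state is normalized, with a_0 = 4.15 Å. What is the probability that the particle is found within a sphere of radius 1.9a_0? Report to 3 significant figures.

With dV = 4πρ²dρ, the probability is ∫|ψ|² dV over ρ ≤ 1.9a_0.
A² is fixed by ∫₀^∞ 4πρ²|ψ|² dρ = 1, i.e. A² = (3·π·a_0^5)^(−1).
Let u = ρ/a_0; then A², 4π and the length scale all cancel, so P = ∫_{0}^{1.9} u^4·e^(-2·u) du ÷ ∫_{0}^{∞} u^4·e^(-2·u) du.
Using ∫ u^4·e^(-2·u) du = -(u^4/2 + u^3 + 3·u^2/2 + 3·u/2 + 3/4)·e^(-2·u), the numerator is ≈ 0.24912 and the denominator is 3/4.
This evaluates to P = 0.3322.

P ≈ 0.332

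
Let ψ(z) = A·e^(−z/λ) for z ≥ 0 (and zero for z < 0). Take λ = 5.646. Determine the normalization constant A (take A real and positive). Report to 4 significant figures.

The normalization condition is ∫|ψ|² dz = 1 from 0 to ∞.
With ψ = A·e^(−z/λ), the integral evaluates to A²·[λ/2].
Substituting λ = 5.646 gives A² = 0.35423, so A = 0.59517.

A ≈ 0.5952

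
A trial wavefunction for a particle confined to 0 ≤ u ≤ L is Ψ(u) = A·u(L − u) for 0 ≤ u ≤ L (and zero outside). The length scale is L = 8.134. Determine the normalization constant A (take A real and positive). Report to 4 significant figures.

Require ∫ |Ψ|² du = 1 over the whole domain.
Expanding the polynomial and integrating term by term, ∫|Ψ|² du = A²·(L^5/30).
Hence A² = 1/[L^5/30].
Substituting L = 8.134 gives A² = 0.00084256, so A = 0.029027.

A ≈ 0.02903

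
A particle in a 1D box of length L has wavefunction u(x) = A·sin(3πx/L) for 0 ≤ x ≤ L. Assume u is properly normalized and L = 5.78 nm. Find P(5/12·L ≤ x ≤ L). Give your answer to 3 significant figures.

P ≈ 0.636

The probability is P = ∫ |u|² dx over [5/12·L, L].
The normalization integral ∫|u|²dx over the whole domain equals L/2·A², and A² cancels in the ratio.
Let t = x/L; then A² and the length scale cancel, so P = ∫_{5/12}^{1} sin(3·π·t)^2 dt ÷ ∫_{0}^{1} sin(3·π·t)^2 dt.
An antiderivative of sin(3·π·t)^2 is t/2 - sin(6·π·t)/(12·π); evaluating from 5/12 to 1 gives 1/(12·π) + 7/24, while the full integral is 1/2.
Evaluating gives P = (2 + 7·π)/(12·π).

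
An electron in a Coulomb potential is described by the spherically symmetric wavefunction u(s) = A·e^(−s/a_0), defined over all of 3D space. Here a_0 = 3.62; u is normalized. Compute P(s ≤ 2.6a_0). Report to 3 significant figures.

P = ∫ |u|² 4πs² ds over s ≤ 2.6a_0.
The full normalization integral is A²·[π·a_0^3] = 1, fixing A².
In terms of t = s/a_0 (A², 4π and the length scale all cancel between numerator and denominator), P = [∫_{0}^{2.6} t^2·e^(-2·t) dt] / [∫_{0}^{∞} t^2·e^(-2·t) dt].
An antiderivative of t^2·e^(-2·t) is -(2·t^2 + 2·t + 1)·e^(-2·t)/4; evaluating from 0 to 2.6 gives 1/4 - 493·e^(-26/5)/100, while the full integral is 1/4.
This evaluates to P = 0.8912.

P ≈ 0.891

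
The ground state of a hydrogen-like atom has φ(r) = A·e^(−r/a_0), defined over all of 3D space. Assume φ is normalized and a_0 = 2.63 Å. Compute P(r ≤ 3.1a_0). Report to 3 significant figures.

P ≈ 0.946

P = ∫ |φ|² 4πr² dr over r ≤ 3.1a_0.
Normalization gives A² = 1/(π·a_0^3).
Substituting u = r/a_0, A², 4π and the length scale all cancel in the ratio: P = ∫_{0}^{3.1} u^2·e^(-2·u) du / ∫_{0}^{∞} u^2·e^(-2·u) du.
With ∫ u^2·e^(-2·u) du = -(2·u^2 + 2·u + 1)·e^(-2·u)/4 + C, the region integral is 1/4 - 1321·e^(-31/5)/200 and the full one is 1/4.
Taking the ratio yields P = 0.9464.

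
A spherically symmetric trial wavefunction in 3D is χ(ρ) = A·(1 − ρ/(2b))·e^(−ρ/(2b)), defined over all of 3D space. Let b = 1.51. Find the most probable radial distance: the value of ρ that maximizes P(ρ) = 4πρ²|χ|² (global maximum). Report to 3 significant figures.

ρ ≈ 7.91

The maximum of P(ρ) = 4πρ²|χ|² occurs where its derivative vanishes.
Solving yields ρ = b·(√(5) + 3).
With b = 1.51, the most probable radial distance is 7.906.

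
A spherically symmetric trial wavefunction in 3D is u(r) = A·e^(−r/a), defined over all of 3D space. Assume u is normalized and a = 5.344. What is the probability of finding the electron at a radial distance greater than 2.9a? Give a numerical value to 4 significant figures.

P ≈ 0.07151

Integrate the radial probability density 4πr²|u|² over r > 2.9a.
Normalization gives A² = 1/(π·a^3).
In terms of t = r/a (A², 4π and the length scale all cancel between numerator and denominator), P = [∫_{2.9}^{∞} t^2·e^(-2·t) dt] / [∫_{0}^{∞} t^2·e^(-2·t) dt].
An antiderivative of t^2·e^(-2·t) is -(2·t^2 + 2·t + 1)·e^(-2·t)/4; evaluating from 2.9 to ∞ gives 1181·e^(-29/5)/200, while the full integral is 1/4.
This evaluates to P = 0.071511.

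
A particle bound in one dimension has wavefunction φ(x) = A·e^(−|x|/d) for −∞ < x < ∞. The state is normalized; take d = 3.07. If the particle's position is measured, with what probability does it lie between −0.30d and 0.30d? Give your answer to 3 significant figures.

P ≈ 0.451

P = ∫_{−0.30d}^{0.30d} |φ(x)|² dx.
Since A² = 1/(d), this is the region integral divided by the full normalization integral.
By symmetry take twice the x ≥ 0 contribution in numerator and denominator; the 2's cancel. Let u = x/d; then A² and the length scale cancel, so P = ∫_{0}^{0.30} e^(-2·u) du ÷ ∫_{0}^{∞} e^(-2·u) du.
Using ∫ e^(-2·u) du = -e^(-2·u)/2, the numerator is 1/2 - e^(-3/5)/2 and the denominator is 1/2.
The result is P = 0.4512.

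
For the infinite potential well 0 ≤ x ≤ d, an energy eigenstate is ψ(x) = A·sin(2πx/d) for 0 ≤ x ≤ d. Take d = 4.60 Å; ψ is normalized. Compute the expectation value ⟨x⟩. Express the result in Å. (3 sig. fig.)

By definition ⟨x⟩ = ∫ x |ψ(x)|² dx.
With ∫₀^d sin²(nπx/d) dx = d/2, the ratio of the moment integral to the normalization integral gives ⟨x⟩ = d/2.
With d = 4.60, ⟨x⟩ = 2.300.

⟨x⟩ ≈ 2.30 Å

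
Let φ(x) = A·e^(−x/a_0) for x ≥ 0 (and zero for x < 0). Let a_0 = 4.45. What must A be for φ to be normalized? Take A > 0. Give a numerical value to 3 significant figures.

The normalization condition is ∫|φ|² dx = 1 from 0 to ∞.
Using ∫₀^∞ xⁿ e^(−αx) dx = n!/αⁿ⁺¹, the integral (without the A² prefactor) comes out to a_0/2.
Hence A² = 1/[a_0/2].
Plugging in a_0 = 4.45 yields A = 0.6704.

A ≈ 0.670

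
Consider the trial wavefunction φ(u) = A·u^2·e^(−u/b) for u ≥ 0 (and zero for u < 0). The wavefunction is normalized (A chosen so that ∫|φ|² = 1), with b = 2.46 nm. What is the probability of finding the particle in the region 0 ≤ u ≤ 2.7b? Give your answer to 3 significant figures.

The probability is P = ∫ |φ|² du over [0, 2.7b].
Since A² = 1/(3·b^5/4), this is the region integral divided by the full normalization integral.
Let t = u/b; then A² and the length scale cancel, so P = ∫_{0}^{2.7} t^4·e^(-2·t) dt ÷ ∫_{0}^{∞} t^4·e^(-2·t) dt.
Using ∫ t^4·e^(-2·t) dt = -(t^4/2 + t^3 + 3·t^2/2 + 3·t/2 + 3/4)·e^(-2·t), the numerator is ≈ 0.47002 and the denominator is 3/4.
This works out to P = 0.6267.

P ≈ 0.627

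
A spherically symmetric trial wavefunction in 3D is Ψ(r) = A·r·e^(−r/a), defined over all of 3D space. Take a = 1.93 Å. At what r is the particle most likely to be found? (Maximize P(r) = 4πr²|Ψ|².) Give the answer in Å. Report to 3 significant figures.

r ≈ 3.86 Å

Set d/dr [P(r) = 4πr²|Ψ|²] = 0 and solve for r > 0.
This gives r = 2·a.
With a = 1.93, the most probable radial distance is 3.860 Å.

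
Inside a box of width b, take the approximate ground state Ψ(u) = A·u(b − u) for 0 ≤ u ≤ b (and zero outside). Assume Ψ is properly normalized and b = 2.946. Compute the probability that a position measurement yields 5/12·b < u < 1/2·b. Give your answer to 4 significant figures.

The probability is P = ∫ |Ψ|² du over [5/12·b, 1/2·b].
Since A² = 1/(b^5/30), this is the region integral divided by the full normalization integral.
In terms of t = u/b (A² and the length scale cancel between numerator and denominator), P = [∫_{5/12}^{1/2} t^2·(1 - t)^2 dt] / [∫_{0}^{1} t^2·(1 - t)^2 dt].
With ∫ t^2·(1 - t)^2 dt = t^3·(6·t^2 - 15·t + 10)/30 + C, the region integral is ≈ 0.00511269 and the full one is 1/30.
Evaluating gives P = 0.15338.

P ≈ 0.1534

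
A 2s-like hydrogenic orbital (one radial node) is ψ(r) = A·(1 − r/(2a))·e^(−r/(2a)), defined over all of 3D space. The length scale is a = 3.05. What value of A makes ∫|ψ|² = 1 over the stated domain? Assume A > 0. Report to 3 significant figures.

A ≈ 0.0374

The normalization condition is ∫|ψ|² 4πr² dr = 1 from 0 to ∞.
The angular integral contributes 4π, leaving ∫₀^∞ r²|ψ|² dr.
Carrying out the integral gives A² · 8·π·a^3.
Hence A² = 1/[8·π·a^3].
With a = 3.05: A² = 0.001402 and A = 0.03745.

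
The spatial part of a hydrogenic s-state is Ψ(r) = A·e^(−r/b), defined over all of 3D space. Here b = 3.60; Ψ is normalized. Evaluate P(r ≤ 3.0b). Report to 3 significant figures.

P = ∫ |Ψ|² 4πr² dr over r ≤ 3.0b.
The full normalization integral is A²·[π·b^3] = 1, fixing A².
In terms of u = r/b (A², 4π and the length scale all cancel between numerator and denominator), P = [∫_{0}^{3.0} u^2·e^(-2·u) du] / [∫_{0}^{∞} u^2·e^(-2·u) du].
Using ∫ u^2·e^(-2·u) du = -(2·u^2 + 2·u + 1)·e^(-2·u)/4, the numerator is 1/4 - 25·e^(-6)/4 and the denominator is 1/4.
The region integral divided by the full integral gives P = 0.9380.

P ≈ 0.938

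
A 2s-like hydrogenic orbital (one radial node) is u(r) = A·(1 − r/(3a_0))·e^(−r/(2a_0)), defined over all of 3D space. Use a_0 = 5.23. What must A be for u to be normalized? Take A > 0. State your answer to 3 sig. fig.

We need A² ∫|f|² 4πr² dr = 1, taking the integral from 0 to ∞.
In 3D with spherical symmetry the volume element is 4πr² dr.
Using ∫₀^∞ rⁿ e^(−αr) dr = n!/αⁿ⁺¹, ∫|u|² 4πr² dr = A²·(8·π·a_0^3/3).
So A² = (8·π·a_0^3/3)^(−1).
Substituting a_0 = 5.23 gives A² = 0.0008344, so A = 0.02889.

A ≈ 0.0289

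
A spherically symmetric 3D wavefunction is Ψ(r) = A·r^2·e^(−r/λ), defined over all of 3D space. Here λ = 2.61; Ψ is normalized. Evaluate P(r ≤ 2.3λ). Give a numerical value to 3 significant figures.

P ≈ 0.182

With dV = 4πr²dr, the probability is ∫|Ψ|² dV over r ≤ 2.3λ.
A² is fixed by ∫₀^∞ 4πr²|Ψ|² dr = 1, i.e. A² = (45·π·λ^7/2)^(−1).
Substituting u = r/λ, A², 4π and the length scale all cancel in the ratio: P = ∫_{0}^{2.3} u^6·e^(-2·u) du / ∫_{0}^{∞} u^6·e^(-2·u) du.
An antiderivative of u^6·e^(-2·u) is -(4·u^6 + 12·u^5 + 30·u^4 + 60·u^3 + 90·u^2 + 90·u + 45)·e^(-2·u)/8; evaluating from 0 to 2.3 gives ≈ 1.0236, while the full integral is 45/8.
This evaluates to P = 0.1820.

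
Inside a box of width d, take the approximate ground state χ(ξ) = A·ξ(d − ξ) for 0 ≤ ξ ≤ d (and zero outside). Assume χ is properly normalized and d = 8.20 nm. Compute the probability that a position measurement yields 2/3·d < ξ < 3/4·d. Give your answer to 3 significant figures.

The probability is P = ∫ |χ|² dξ over [2/3·d, 3/4·d].
Since A² = 1/(d^5/30), this is the region integral divided by the full normalization integral.
Let u = ξ/d; then A² and the length scale cancel, so P = ∫_{2/3}^{3/4} u^2·(1 - u)^2 du ÷ ∫_{0}^{1} u^2·(1 - u)^2 du.
With ∫ u^2·(1 - u)^2 du = u^3·(6·u^2 - 15·u + 10)/30 + C, the region integral is ≈ 0.0035454 and the full one is 1/30.
This works out to P = 0.1064.

P ≈ 0.106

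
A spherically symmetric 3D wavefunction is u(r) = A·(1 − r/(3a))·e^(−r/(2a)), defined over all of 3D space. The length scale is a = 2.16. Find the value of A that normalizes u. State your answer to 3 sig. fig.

Normalization requires ∫|u|² 4πr² dr = 1, integrated from 0 to ∞.
(Spherical symmetry: dV = 4πr² dr.)
With u = A·(1 − r/(3a))·e^(−r/(2a)), the integral evaluates to A²·[8·π·a^3/3].
Setting this equal to 1 gives A² = 1/(8·π·a^3/3).
Substituting a = 2.16 gives A² = 0.01184, so A = 0.1088.

A ≈ 0.109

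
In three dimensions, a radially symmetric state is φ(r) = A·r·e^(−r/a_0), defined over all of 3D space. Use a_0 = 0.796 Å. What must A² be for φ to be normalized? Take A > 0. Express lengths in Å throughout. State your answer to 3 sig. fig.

A^2 ≈ 0.332 Å^(-5)

We need A² ∫|f|² 4πr² dr = 1, taking the integral from 0 to ∞.
The angular integral contributes 4π, leaving ∫₀^∞ r²|φ|² dr.
The integral (without the A² prefactor) comes out to 3·π·a_0^5.
Setting this equal to 1 gives A² = 1/(3·π·a_0^5).
Plugging in a_0 = 0.796 yields A = 0.5762.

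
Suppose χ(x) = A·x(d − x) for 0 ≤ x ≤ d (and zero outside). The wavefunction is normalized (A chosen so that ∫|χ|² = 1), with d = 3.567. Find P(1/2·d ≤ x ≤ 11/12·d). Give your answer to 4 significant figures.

The probability is P = ∫ |χ|² dx over [1/2·d, 11/12·d].
The normalization integral ∫|χ|²dx over the whole domain equals d^5/30·A², and A² cancels in the ratio.
Let u = x/d; then A² and the length scale cancel, so P = ∫_{1/2}^{11/12} u^2·(1 - u)^2 du ÷ ∫_{0}^{1} u^2·(1 - u)^2 du.
Using ∫ u^2·(1 - u)^2 du = u^3·(6·u^2 - 15·u + 10)/30, the numerator is ≈ 0.0164971 and the denominator is 1/30.
Taking the ratio, P = 0.49491.

P ≈ 0.4949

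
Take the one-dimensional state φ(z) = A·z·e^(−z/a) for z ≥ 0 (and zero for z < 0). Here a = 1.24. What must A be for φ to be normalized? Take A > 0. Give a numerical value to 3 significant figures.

A ≈ 1.45

Normalization requires ∫|φ|² dz = 1, integrated from 0 to ∞.
Recall ∫₀^∞ z^m e^(−z/β) dz = m!·β^(m+1), with φ = A·z·e^(−z/a), the integral evaluates to A²·[a^3/4].
Hence A² = 1/[a^3/4].
Plugging in a = 1.24 yields A = 1.448.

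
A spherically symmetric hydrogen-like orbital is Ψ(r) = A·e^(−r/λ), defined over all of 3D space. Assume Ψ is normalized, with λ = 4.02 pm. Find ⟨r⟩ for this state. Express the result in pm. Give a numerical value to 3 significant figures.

By definition ⟨r⟩ = ∫ r |Ψ(r)|² 4πr² dr.
With ∫₀^∞ r^3 e^(−αr) dr = 3!/α^4, the ratio of the moment integral to the normalization integral gives ⟨r⟩ = 3·λ/2.
With λ = 4.02, ⟨r⟩ = 6.030.

⟨r⟩ ≈ 6.03 pm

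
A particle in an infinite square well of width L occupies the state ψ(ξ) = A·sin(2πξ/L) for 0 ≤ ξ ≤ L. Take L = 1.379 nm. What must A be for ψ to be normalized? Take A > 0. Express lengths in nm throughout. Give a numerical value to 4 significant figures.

A ≈ 1.204 nm^(-1/2)

Require ∫ |ψ|² dξ = 1 over the whole domain.
Carrying out the integral gives A² · L/2.
With L = 1.379: A² = 1.4503 and A = 1.2043.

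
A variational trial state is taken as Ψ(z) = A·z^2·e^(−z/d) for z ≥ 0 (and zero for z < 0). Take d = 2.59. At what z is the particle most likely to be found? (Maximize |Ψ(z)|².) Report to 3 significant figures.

The maximum of |Ψ(z)|² occurs where its derivative vanishes.
This gives z = 2·d.
With d = 2.59, the most probable position is 5.180.

z ≈ 5.18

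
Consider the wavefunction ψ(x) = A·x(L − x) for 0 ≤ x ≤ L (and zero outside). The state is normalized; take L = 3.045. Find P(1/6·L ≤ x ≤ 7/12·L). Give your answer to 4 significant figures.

P ≈ 0.6179

P = ∫_{1/6·L}^{7/12·L} |ψ(x)|² dx.
The normalization integral ∫|ψ|²dx over the whole domain equals L^5/30·A², and A² cancels in the ratio.
Substituting u = x/L, A² and the length scale cancel in the ratio: P = ∫_{1/6}^{7/12} u^2·(1 - u)^2 du / ∫_{0}^{1} u^2·(1 - u)^2 du.
Using ∫ u^2·(1 - u)^2 du = u^3·(6·u^2 - 15·u + 10)/30, the numerator is ≈ 0.0205962 and the denominator is 1/30.
This works out to P = 0.61789.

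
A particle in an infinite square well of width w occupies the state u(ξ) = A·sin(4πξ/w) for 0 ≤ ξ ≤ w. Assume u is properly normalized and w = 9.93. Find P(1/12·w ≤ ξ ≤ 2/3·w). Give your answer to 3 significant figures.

P ≈ 0.652

P = ∫_{1/12·w}^{2/3·w} |u(ξ)|² dξ.
Since A² = 1/(w/2), this is the region integral divided by the full normalization integral.
Let t = ξ/w; then A² and the length scale cancel, so P = ∫_{1/12}^{2/3} sin(4·π·t)^2 dt ÷ ∫_{0}^{1} sin(4·π·t)^2 dt.
Using ∫ sin(4·π·t)^2 dt = t/2 - sin(4·π·t)·cos(4·π·t)/(8·π), the numerator is √(3)/(16·π) + 7/24 and the denominator is 1/2.
This works out to P = √(3)/(8·π) + 7/12.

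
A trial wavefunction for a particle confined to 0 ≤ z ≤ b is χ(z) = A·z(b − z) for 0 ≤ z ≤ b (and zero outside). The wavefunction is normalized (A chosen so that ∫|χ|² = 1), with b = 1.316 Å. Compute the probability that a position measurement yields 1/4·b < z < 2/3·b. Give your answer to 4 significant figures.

The probability is P = ∫ |χ|² dz over [1/4·b, 2/3·b].
With A² fixed by ∫|χ|² = 1, i.e. A² = (b^5/30)^(−1), substitute and integrate.
Substituting u = z/b, A² and the length scale cancel in the ratio: P = ∫_{1/4}^{2/3} u^2·(1 - u)^2 du / ∫_{0}^{1} u^2·(1 - u)^2 du.
With ∫ u^2·(1 - u)^2 du = u^3·(6·u^2 - 15·u + 10)/30 + C, the region integral is ≈ 0.0228869 and the full one is 1/30.
Evaluating gives P = 0.68661.

P ≈ 0.6866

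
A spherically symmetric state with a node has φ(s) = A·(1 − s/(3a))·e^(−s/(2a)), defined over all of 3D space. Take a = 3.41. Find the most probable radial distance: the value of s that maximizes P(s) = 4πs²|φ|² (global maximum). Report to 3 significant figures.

The maximum of P(s) = 4πs²|φ|² occurs where its derivative vanishes.
This gives s = a.
With a = 3.41, the most probable radial distance is 3.410.

s ≈ 3.41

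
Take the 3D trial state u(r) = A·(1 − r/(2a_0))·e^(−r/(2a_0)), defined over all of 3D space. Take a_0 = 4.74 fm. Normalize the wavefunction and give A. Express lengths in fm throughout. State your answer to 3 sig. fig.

The normalization condition is ∫|u|² 4πr² dr = 1 from 0 to ∞.
The angular integral contributes 4π, leaving ∫₀^∞ r²|u|² dr.
Recall ∫₀^∞ r^m e^(−r/β) dr = m!·β^(m+1), with u = A·(1 − r/(2a_0))·e^(−r/(2a_0)), the integral evaluates to A²·[8·π·a_0^3].
So A² = (8·π·a_0^3)^(−1).
With a_0 = 4.74: A² = 0.0003736 and A = 0.01933.

A ≈ 0.0193 fm^(-3/2)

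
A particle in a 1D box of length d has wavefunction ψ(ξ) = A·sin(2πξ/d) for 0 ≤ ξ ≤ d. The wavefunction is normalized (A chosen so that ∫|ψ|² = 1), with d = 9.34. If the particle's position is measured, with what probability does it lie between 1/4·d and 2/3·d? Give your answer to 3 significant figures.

P ≈ 0.348

The probability is P = ∫ |ψ|² dξ over [1/4·d, 2/3·d].
With A² fixed by ∫|ψ|² = 1, i.e. A² = (d/2)^(−1), substitute and integrate.
Let u = ξ/d; then A² and the length scale cancel, so P = ∫_{1/4}^{2/3} sin(2·π·u)^2 du ÷ ∫_{0}^{1} sin(2·π·u)^2 du.
With ∫ sin(2·π·u)^2 du = u/2 - sin(4·π·u)/(8·π) + C, the region integral is -√(3)/(16·π) + 5/24 and the full one is 1/2.
Taking the ratio, P = -√(3)/(8·π) + 5/12.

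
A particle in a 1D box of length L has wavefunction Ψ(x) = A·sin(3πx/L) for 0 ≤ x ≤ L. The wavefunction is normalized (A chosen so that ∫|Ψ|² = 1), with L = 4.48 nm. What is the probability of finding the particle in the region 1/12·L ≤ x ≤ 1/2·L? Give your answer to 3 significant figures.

P ≈ 0.470

|Ψ|² is the probability density, so P = ∫_{1/12·L}^{1/2·L} |Ψ|² dx.
With A² fixed by ∫|Ψ|² = 1, i.e. A² = (L/2)^(−1), substitute and integrate.
In terms of u = x/L (A² and the length scale cancel between numerator and denominator), P = [∫_{1/12}^{1/2} sin(3·π·u)^2 du] / [∫_{0}^{1} sin(3·π·u)^2 du].
An antiderivative of sin(3·π·u)^2 is u/2 - sin(6·π·u)/(12·π); evaluating from 1/12 to 1/2 gives 1/(12·π) + 5/24, while the full integral is 1/2.
The result is P = (2 + 5·π)/(12·π).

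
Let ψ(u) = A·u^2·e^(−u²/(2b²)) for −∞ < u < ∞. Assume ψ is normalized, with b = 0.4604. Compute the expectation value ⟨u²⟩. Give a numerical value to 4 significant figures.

⟨u²⟩ = ∫ u^2 |ψ|² du over the full domain.
Since the A² factors cancel between numerator and denominator, ⟨u²⟩ = 5·b^2/2.
Putting b = 0.4604 gives 0.52992.

⟨u^2⟩ ≈ 0.5299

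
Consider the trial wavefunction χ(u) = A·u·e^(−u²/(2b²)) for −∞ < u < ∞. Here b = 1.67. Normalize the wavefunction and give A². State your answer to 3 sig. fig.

A^2 ≈ 0.242

Require ∫ |χ|² du = 1 over the whole domain.
Carrying out the integral gives A² · √(π)·b^3/2.
Setting this equal to 1 gives A² = 1/(√(π)·b^3/2).
Substituting b = 1.67 gives A² = 0.2423, so A = 0.4922.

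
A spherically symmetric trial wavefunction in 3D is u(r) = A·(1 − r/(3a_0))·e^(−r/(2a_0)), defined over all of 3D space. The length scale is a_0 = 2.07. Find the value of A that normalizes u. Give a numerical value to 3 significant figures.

We need A² ∫|f|² 4πr² dr = 1, taking the integral from 0 to ∞.
(Spherical symmetry: dV = 4πr² dr.)
Using ∫₀^∞ rⁿ e^(−αr) dr = n!/αⁿ⁺¹, with u = A·(1 − r/(3a_0))·e^(−r/(2a_0)), the integral evaluates to A²·[8·π·a_0^3/3].
Hence A² = 1/[8·π·a_0^3/3].
Substituting a_0 = 2.07 gives A² = 0.01346, so A = 0.1160.

A ≈ 0.116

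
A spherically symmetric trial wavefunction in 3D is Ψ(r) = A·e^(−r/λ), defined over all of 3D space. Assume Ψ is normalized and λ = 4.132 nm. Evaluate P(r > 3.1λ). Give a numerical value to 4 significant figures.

P ≈ 0.05362

P = ∫ |Ψ|² 4πr² dr over r > 3.1λ.
A² is fixed by ∫₀^∞ 4πr²|Ψ|² dr = 1, i.e. A² = (π·λ^3)^(−1).
Substituting u = r/λ, A², 4π and the length scale all cancel in the ratio: P = ∫_{3.1}^{∞} u^2·e^(-2·u) du / ∫_{0}^{∞} u^2·e^(-2·u) du.
An antiderivative of u^2·e^(-2·u) is -(2·u^2 + 2·u + 1)·e^(-2·u)/4; evaluating from 3.1 to ∞ gives 1321·e^(-31/5)/200, while the full integral is 1/4.
Taking the ratio yields P = 0.053618.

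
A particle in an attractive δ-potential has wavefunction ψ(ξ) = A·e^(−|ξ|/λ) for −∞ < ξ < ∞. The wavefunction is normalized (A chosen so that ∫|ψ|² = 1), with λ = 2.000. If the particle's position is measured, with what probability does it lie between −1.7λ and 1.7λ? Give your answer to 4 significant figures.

The probability is P = ∫ |ψ|² dξ over [−1.7λ, 1.7λ].
With A² fixed by ∫|ψ|² = 1, i.e. A² = (λ)^(−1), substitute and integrate.
Both integrals are even about ξ = 0, so only the ξ ≥ 0 halves are needed (the factors of 2 cancel). In terms of u = ξ/λ (A² and the length scale cancel between numerator and denominator), P = [∫_{0}^{1.7} e^(-2·u) du] / [∫_{0}^{∞} e^(-2·u) du].
With ∫ e^(-2·u) du = -e^(-2·u)/2 + C, the region integral is 1/2 - e^(-17/5)/2 and the full one is 1/2.
Taking the ratio, P = 0.96663.

P ≈ 0.9666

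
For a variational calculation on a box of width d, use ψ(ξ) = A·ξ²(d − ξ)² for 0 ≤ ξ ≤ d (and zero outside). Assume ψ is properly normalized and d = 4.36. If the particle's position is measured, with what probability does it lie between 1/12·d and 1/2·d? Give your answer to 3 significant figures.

P ≈ 0.500

P = ∫_{1/12·d}^{1/2·d} |ψ(ξ)|² dξ.
With A² fixed by ∫|ψ|² = 1, i.e. A² = (d^9/630)^(−1), substitute and integrate.
Substituting u = ξ/d, A² and the length scale cancel in the ratio: P = ∫_{1/12}^{1/2} u^4·(1 - u)^4 du / ∫_{0}^{1} u^4·(1 - u)^4 du.
Using ∫ u^4·(1 - u)^4 du = u^5·(70·u^4 - 315·u^3 + 540·u^2 - 420·u + 126)/630, the numerator is ≈ 0.00079305 and the denominator is 1/630.
This works out to P = 0.4996.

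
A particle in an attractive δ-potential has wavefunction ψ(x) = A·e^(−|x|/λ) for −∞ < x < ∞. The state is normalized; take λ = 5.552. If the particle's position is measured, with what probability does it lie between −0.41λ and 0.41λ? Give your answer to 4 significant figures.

P = ∫_{−0.41λ}^{0.41λ} |ψ(x)|² dx.
With A² fixed by ∫|ψ|² = 1, i.e. A² = (λ)^(−1), substitute and integrate.
Both integrals are even about x = 0, so only the x ≥ 0 halves are needed (the factors of 2 cancel). Substituting u = x/λ, A² and the length scale cancel in the ratio: P = ∫_{0}^{0.41} e^(-2·u) du / ∫_{0}^{∞} e^(-2·u) du.
With ∫ e^(-2·u) du = -e^(-2·u)/2 + C, the region integral is 1/2 - e^(-41/50)/2 and the full one is 1/2.
The result is P = 0.55957.

P ≈ 0.5596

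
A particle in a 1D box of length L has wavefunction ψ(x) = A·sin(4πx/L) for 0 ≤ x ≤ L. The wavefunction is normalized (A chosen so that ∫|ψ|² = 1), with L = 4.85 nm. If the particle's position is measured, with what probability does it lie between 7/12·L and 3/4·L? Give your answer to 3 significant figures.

The probability is P = ∫ |ψ|² dx over [7/12·L, 3/4·L].
The normalization integral ∫|ψ|²dx over the whole domain equals L/2·A², and A² cancels in the ratio.
Substituting u = x/L, A² and the length scale cancel in the ratio: P = ∫_{7/12}^{3/4} sin(4·π·u)^2 du / ∫_{0}^{1} sin(4·π·u)^2 du.
Using ∫ sin(4·π·u)^2 du = u/2 - sin(4·π·u)·cos(4·π·u)/(8·π), the numerator is √(3)/(32·π) + 1/12 and the denominator is 1/2.
This works out to P = (√(3)/16 + π/6)/π.

P ≈ 0.201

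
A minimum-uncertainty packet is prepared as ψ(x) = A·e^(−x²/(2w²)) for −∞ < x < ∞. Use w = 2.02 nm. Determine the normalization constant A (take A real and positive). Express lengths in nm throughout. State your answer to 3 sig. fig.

A ≈ 0.528 nm^(-1/2)

Normalization requires ∫|ψ|² dx = 1, integrated from −∞ to ∞.
∫|ψ|² dx = A²·(√(π)·w).
Setting this equal to 1 gives A² = 1/(√(π)·w).
Plugging in w = 2.02 yields A = 0.5285.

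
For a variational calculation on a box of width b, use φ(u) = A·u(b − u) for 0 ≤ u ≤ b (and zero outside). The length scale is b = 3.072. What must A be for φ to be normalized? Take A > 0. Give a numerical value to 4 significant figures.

Require ∫ |φ|² du = 1 over the whole domain.
Carrying out the integral gives A² · b^5/30.
Plugging in b = 3.072 yields A = 0.33114.

A ≈ 0.3311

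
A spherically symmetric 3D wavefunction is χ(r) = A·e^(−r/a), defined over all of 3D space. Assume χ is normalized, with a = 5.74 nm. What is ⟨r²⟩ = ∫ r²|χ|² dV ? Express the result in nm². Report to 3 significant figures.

The expectation value is the |χ|²-weighted average of r^2: ∫ r^2|χ|² 4πr² dr.
Recall ∫₀^∞ r^m e^(−r/β) dr = m!·β^(m+1), evaluating both integrals, ⟨r²⟩ = 3·a^2.
Putting a = 5.74 gives 98.84.

⟨r^2⟩ ≈ 98.8 nm^2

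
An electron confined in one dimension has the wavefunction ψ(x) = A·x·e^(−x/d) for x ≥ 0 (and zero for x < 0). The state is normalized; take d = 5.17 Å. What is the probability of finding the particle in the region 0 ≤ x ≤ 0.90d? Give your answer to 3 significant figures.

The probability is P = ∫ |ψ|² dx over [0, 0.90d].
Since A² = 1/(d^3/4), this is the region integral divided by the full normalization integral.
Substituting u = x/d, A² and the length scale cancel in the ratio: P = ∫_{0}^{0.90} u^2·e^(-2·u) du / ∫_{0}^{∞} u^2·e^(-2·u) du.
Using ∫ u^2·e^(-2·u) du = -(2·u^2 + 2·u + 1)·e^(-2·u)/4, the numerator is 1/4 - 221·e^(-9/5)/200 and the denominator is 1/4.
The result is P = 0.2694.

P ≈ 0.269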